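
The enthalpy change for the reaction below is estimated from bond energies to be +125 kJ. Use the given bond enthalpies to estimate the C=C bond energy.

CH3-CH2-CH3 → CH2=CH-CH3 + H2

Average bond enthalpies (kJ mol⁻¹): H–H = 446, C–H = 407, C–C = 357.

D(C=C) ≈ 600 kJ/mol

Let D be the C=C bond energy.
Σ(broken) = 2×357 + 8×407 = 3970
Σ(formed) = 1×357 + 6×407 + 1×D + 1×446 = 3245 + D
ΔH = Σ(broken) − Σ(formed) = (3970) − (3245 + D) = +725 − D
Setting this equal to +125 kJ gives D = 600 kJ/mol.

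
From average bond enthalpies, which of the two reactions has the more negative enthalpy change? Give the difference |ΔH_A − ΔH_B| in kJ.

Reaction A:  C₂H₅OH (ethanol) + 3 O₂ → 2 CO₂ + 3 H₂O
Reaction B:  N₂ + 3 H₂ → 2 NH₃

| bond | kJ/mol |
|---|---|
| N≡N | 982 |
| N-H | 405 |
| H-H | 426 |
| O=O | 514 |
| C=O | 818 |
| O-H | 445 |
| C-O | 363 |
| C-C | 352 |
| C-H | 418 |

Reaction A:
  Bonds broken (reactants):
    C-C: 1 × 352 = 352
    C-H: 5 × 418 = 2090
    C-O: 1 × 363 = 363
    O-H: 1 × 445 = 445
    O=O: 3 × 514 = 1542
    Σ(broken) = 4792 kJ
  Bonds formed (products):
    C=O: 4 × 818 = 3272
    O-H: 6 × 445 = 2670
    Σ(formed) = 5942 kJ
  ΔH_A = 4792 − 5942 = −1150 kJ
Reaction B:
  Bonds broken (reactants):
    H-H: 3 × 426 = 1278
    N≡N: 1 × 982 = 982
    Σ(broken) = 2260 kJ
  Bonds formed (products):
    N-H: 6 × 405 = 2430
    Σ(formed) = 2430 kJ
  ΔH_B = 2260 − 2430 = −170 kJ
ΔH_A − ΔH_B = −980 kJ, so reaction A has the more negative ΔH; |ΔH_A − ΔH_B| = 980 kJ.

Reaction A, by 980 kJ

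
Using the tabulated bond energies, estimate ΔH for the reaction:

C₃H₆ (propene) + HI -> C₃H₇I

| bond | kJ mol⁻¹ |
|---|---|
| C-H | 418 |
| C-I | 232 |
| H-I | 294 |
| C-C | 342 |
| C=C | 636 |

Bonds broken (reactants):
  C-C: 1 × 342 = 342
  C-H: 6 × 418 = 2508
  C=C: 1 × 636 = 636
  H-I: 1 × 294 = 294
  Σ(broken) = 3780 kJ
Bonds formed (products):
  C-C: 2 × 342 = 684
  C-H: 7 × 418 = 2926
  C-I: 1 × 232 = 232
  Σ(formed) = 3842 kJ
ΔH = Σ(broken) − Σ(formed) = 3780 − 3842 = −62 kJ

ΔH ≈ −62 kJ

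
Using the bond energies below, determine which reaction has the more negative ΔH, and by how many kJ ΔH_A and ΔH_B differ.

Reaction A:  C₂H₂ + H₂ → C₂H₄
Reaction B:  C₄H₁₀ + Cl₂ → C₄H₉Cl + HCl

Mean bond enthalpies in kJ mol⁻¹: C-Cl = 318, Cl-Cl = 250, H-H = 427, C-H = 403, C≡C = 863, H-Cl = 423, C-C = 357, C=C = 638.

Reaction A:
  Bonds broken (reactants):
    C≡C: 1 × 863 = 863
    C-H: 2 × 403 = 806
    H-H: 1 × 427 = 427
    Σ(broken) = 2096 kJ
  Bonds formed (products):
    C-H: 4 × 403 = 1612
    C=C: 1 × 638 = 638
    Σ(formed) = 2250 kJ
  ΔH_A = 2096 − 2250 = −154 kJ
Reaction B:
  Bonds broken (reactants):
    C-C: 3 × 357 = 1071
    C-H: 10 × 403 = 4030
    Cl-Cl: 1 × 250 = 250
    Σ(broken) = 5351 kJ
  Bonds formed (products):
    C-C: 3 × 357 = 1071
    C-Cl: 1 × 318 = 318
    C-H: 9 × 403 = 3627
    H-Cl: 1 × 423 = 423
    Σ(formed) = 5439 kJ
  ΔH_B = 5351 − 5439 = −88 kJ
ΔH_A − ΔH_B = −66 kJ, so reaction A has the more negative ΔH; |ΔH_A − ΔH_B| = 66 kJ.

Reaction A, by 66 kJ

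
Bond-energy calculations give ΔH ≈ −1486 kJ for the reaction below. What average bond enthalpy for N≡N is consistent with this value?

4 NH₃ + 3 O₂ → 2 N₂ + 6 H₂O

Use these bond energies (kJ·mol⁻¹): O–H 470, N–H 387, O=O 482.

Let D be the N≡N bond energy.
Σ(broken) = 12×387 + 3×482 = 6090
Σ(formed) = 2×D + 12×470 = 5640 + 2D
ΔH = Σ(broken) − Σ(formed) = (6090) − (5640 + 2D) = +450 − 2D
Setting this equal to −1486 kJ gives 2D = 1936, so D = 968 kJ/mol.

D(N≡N) ≈ 968 kJ/mol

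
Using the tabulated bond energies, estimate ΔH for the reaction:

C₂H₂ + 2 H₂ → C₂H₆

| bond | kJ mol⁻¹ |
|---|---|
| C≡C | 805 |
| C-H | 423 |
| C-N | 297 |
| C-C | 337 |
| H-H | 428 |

Bonds broken (reactants):
  C≡C: 1 × 805 = 805
  C-H: 2 × 423 = 846
  H-H: 2 × 428 = 856
  Σ(broken) = 2507 kJ
Bonds formed (products):
  C-C: 1 × 337 = 337
  C-H: 6 × 423 = 2538
  Σ(formed) = 2875 kJ
ΔH = Σ(broken) − Σ(formed) = 2507 − 2875 = −368 kJ

ΔH ≈ −368 kJ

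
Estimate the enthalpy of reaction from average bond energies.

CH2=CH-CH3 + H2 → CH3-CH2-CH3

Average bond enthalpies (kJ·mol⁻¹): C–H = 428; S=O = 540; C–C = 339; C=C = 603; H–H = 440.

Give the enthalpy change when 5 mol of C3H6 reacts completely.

ΔH = −760 kJ

Bonds broken (reactants):
  C–C: 1 × 339 = 339
  C–H: 6 × 428 = 2568
  C=C: 1 × 603 = 603
  H–H: 1 × 440 = 440
  Σ(broken) = 3950 kJ
Bonds formed (products):
  C–C: 2 × 339 = 678
  C–H: 8 × 428 = 3424
  Σ(formed) = 4102 kJ
ΔH = Σ(broken) − Σ(formed) = 3950 − 4102 = −152 kJ
For 5× the reaction as written: 5 × (−152) = −760 kJ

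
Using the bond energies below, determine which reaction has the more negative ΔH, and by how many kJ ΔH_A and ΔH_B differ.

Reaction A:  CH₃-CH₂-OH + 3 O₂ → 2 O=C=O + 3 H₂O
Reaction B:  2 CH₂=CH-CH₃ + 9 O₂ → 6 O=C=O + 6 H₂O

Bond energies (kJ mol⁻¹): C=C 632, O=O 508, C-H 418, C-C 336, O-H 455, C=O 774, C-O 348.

Reaction B, by 2151 kJ

Reaction A:
  Bonds broken (reactants):
    C-C: 1 × 336 = 336
    C-H: 5 × 418 = 2090
    C-O: 1 × 348 = 348
    O-H: 1 × 455 = 455
    O=O: 3 × 508 = 1524
    Σ(broken) = 4753 kJ
  Bonds formed (products):
    C=O: 4 × 774 = 3096
    O-H: 6 × 455 = 2730
    Σ(formed) = 5826 kJ
  ΔH_A = 4753 − 5826 = −1073 kJ
Reaction B:
  Bonds broken (reactants):
    C-C: 2 × 336 = 672
    C-H: 12 × 418 = 5016
    C=C: 2 × 632 = 1264
    O=O: 9 × 508 = 4572
    Σ(broken) = 11524 kJ
  Bonds formed (products):
    C=O: 12 × 774 = 9288
    O-H: 12 × 455 = 5460
    Σ(formed) = 14748 kJ
  ΔH_B = 11524 − 14748 = −3224 kJ
ΔH_A − ΔH_B = +2151 kJ, so reaction B has the more negative ΔH; |ΔH_A − ΔH_B| = 2151 kJ.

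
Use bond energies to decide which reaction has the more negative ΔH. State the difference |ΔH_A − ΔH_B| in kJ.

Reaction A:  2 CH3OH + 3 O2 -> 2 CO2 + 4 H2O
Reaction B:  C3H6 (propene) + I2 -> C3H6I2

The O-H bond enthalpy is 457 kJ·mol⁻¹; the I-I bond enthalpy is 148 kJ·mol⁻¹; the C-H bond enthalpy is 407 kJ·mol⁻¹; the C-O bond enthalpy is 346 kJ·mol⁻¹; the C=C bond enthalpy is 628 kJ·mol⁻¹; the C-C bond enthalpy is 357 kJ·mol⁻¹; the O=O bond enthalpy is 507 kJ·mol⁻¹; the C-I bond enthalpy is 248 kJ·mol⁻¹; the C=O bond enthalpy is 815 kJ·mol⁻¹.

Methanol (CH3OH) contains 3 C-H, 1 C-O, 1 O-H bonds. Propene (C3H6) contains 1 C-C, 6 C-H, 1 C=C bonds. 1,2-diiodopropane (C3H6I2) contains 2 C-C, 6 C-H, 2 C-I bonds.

Reaction A, by 1270 kJ

Reaction A:
  Bonds broken (reactants):
    C-H: 6 × 407 = 2442
    C-O: 2 × 346 = 692
    O-H: 2 × 457 = 914
    O=O: 3 × 507 = 1521
    Σ(broken) = 5569 kJ
  Bonds formed (products):
    C=O: 4 × 815 = 3260
    O-H: 8 × 457 = 3656
    Σ(formed) = 6916 kJ
  ΔH_A = 5569 − 6916 = −1347 kJ
Reaction B:
  Bonds broken (reactants):
    C-C: 1 × 357 = 357
    C-H: 6 × 407 = 2442
    C=C: 1 × 628 = 628
    I-I: 1 × 148 = 148
    Σ(broken) = 3575 kJ
  Bonds formed (products):
    C-C: 2 × 357 = 714
    C-H: 6 × 407 = 2442
    C-I: 2 × 248 = 496
    Σ(formed) = 3652 kJ
  ΔH_B = 3575 − 3652 = −77 kJ
ΔH_A − ΔH_B = −1270 kJ, so reaction A has the more negative ΔH; |ΔH_A − ΔH_B| = 1270 kJ.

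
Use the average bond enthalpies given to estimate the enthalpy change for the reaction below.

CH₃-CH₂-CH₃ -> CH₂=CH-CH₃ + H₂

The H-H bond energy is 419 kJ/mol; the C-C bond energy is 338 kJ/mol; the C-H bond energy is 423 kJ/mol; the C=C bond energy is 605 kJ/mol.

ΔH ≈ +160 kJ

Bonds broken (reactants):
  C-C: 2 × 338 = 676
  C-H: 8 × 423 = 3384
  Σ(broken) = 4060 kJ
Bonds formed (products):
  C-C: 1 × 338 = 338
  C-H: 6 × 423 = 2538
  C=C: 1 × 605 = 605
  H-H: 1 × 419 = 419
  Σ(formed) = 3900 kJ
ΔH = Σ(broken) − Σ(formed) = 4060 − 3900 = +160 kJ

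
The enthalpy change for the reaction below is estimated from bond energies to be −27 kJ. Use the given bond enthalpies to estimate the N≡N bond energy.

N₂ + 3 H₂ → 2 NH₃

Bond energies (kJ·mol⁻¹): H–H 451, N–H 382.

Let D be the N≡N bond energy.
Σ(broken) = 3×451 + 1×D = 1353 + D
Σ(formed) = 6×382 = 2292
ΔH = Σ(broken) − Σ(formed) = (1353 + D) − (2292) = −939 + D
Setting this equal to −27 kJ gives D = 912 kJ/mol.

D(N≡N) ≈ 912 kJ/mol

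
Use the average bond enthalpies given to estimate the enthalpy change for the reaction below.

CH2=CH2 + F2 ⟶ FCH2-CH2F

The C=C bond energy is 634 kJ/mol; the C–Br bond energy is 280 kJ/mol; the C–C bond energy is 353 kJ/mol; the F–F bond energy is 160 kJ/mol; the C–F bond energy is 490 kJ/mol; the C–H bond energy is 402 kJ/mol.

Bonds broken (reactants):
  C–H: 4 × 402 = 1608
  C=C: 1 × 634 = 634
  F–F: 1 × 160 = 160
  Σ(broken) = 2402 kJ
Bonds formed (products):
  C–C: 1 × 353 = 353
  C–F: 2 × 490 = 980
  C–H: 4 × 402 = 1608
  Σ(formed) = 2941 kJ
ΔH = Σ(broken) − Σ(formed) = 2402 − 2941 = −539 kJ

ΔH ≈ −539 kJ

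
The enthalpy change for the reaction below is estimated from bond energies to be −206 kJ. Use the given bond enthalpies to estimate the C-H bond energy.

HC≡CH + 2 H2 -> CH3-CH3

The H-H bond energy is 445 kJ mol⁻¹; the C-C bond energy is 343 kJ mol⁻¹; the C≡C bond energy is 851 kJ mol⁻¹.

Let D be the C-H bond energy.
Σ(broken) = 1×851 + 2×D + 2×445 = 1741 + 2D
Σ(formed) = 1×343 + 6×D = 343 + 6D
ΔH = Σ(broken) − Σ(formed) = (1741 + 2D) − (343 + 6D) = +1398 − 4D
Setting this equal to −206 kJ gives 4D = 1604, so D = 401 kJ/mol.

D(C-H) ≈ 401 kJ/mol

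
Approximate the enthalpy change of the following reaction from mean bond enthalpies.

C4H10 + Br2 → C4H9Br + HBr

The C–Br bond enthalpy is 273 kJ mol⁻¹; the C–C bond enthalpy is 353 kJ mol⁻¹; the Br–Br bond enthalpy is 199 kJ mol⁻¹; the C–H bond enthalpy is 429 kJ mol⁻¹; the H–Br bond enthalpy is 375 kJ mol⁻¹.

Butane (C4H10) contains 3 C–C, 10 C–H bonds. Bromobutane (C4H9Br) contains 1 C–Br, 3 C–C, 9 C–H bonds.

ΔH ≈ −20 kJ

Bonds broken (reactants):
  Br–Br: 1 × 199 = 199
  C–C: 3 × 353 = 1059
  C–H: 10 × 429 = 4290
  Σ(broken) = 5548 kJ
Bonds formed (products):
  C–Br: 1 × 273 = 273
  C–C: 3 × 353 = 1059
  C–H: 9 × 429 = 3861
  H–Br: 1 × 375 = 375
  Σ(formed) = 5568 kJ
ΔH = Σ(broken) − Σ(formed) = 5548 − 5568 = −20 kJ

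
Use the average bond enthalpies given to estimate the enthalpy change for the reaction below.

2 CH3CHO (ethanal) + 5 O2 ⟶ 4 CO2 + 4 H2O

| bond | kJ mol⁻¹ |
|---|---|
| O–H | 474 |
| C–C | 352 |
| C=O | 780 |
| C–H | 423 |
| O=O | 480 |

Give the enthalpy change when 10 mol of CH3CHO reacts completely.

ΔH = −9920 kJ

Bonds broken (reactants):
  C–C: 2 × 352 = 704
  C–H: 8 × 423 = 3384
  C=O: 2 × 780 = 1560
  O=O: 5 × 480 = 2400
  Σ(broken) = 8048 kJ
Bonds formed (products):
  C=O: 8 × 780 = 6240
  O–H: 8 × 474 = 3792
  Σ(formed) = 10032 kJ
ΔH = Σ(broken) − Σ(formed) = 8048 − 10032 = −1984 kJ
For 5× the reaction as written: 5 × (−1984) = −9920 kJ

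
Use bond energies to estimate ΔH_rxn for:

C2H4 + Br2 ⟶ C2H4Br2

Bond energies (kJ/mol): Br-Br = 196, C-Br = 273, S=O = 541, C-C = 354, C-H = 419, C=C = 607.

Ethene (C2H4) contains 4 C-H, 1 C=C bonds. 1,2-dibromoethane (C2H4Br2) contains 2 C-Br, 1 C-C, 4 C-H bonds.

ΔH ≈ −97 kJ

Bonds broken (reactants):
  Br-Br: 1 × 196 = 196
  C-H: 4 × 419 = 1676
  C=C: 1 × 607 = 607
  Σ(broken) = 2479 kJ
Bonds formed (products):
  C-Br: 2 × 273 = 546
  C-C: 1 × 354 = 354
  C-H: 4 × 419 = 1676
  Σ(formed) = 2576 kJ
ΔH = Σ(broken) − Σ(formed) = 2479 − 2576 = −97 kJ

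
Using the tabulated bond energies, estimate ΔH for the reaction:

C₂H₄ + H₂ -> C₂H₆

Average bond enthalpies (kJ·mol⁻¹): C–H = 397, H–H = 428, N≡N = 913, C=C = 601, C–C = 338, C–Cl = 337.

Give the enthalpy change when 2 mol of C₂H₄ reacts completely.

Bonds broken (reactants):
  C–H: 4 × 397 = 1588
  C=C: 1 × 601 = 601
  H–H: 1 × 428 = 428
  Σ(broken) = 2617 kJ
Bonds formed (products):
  C–C: 1 × 338 = 338
  C–H: 6 × 397 = 2382
  Σ(formed) = 2720 kJ
ΔH = Σ(broken) − Σ(formed) = 2617 − 2720 = −103 kJ
For 2× the reaction as written: 2 × (−103) = −206 kJ

ΔH = −206 kJ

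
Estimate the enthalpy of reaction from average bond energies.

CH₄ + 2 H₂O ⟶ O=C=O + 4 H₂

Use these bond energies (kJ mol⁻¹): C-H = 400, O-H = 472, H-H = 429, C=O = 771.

ΔH ≈ +230 kJ

Bonds broken (reactants):
  C-H: 4 × 400 = 1600
  O-H: 4 × 472 = 1888
  Σ(broken) = 3488 kJ
Bonds formed (products):
  C=O: 2 × 771 = 1542
  H-H: 4 × 429 = 1716
  Σ(formed) = 3258 kJ
ΔH = Σ(broken) − Σ(formed) = 3488 − 3258 = +230 kJ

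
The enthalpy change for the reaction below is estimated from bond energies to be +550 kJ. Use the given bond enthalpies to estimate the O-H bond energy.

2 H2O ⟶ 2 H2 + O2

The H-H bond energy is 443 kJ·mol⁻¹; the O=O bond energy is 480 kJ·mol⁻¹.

Let D be the O-H bond energy.
Σ(broken) = 4×D = 4D
Σ(formed) = 2×443 + 1×480 = 1366
ΔH = Σ(broken) − Σ(formed) = (4D) − (1366) = −1366 + 4D
Setting this equal to +550 kJ gives 4D = 1916, so D = 479 kJ/mol.

D(O-H) ≈ 479 kJ/mol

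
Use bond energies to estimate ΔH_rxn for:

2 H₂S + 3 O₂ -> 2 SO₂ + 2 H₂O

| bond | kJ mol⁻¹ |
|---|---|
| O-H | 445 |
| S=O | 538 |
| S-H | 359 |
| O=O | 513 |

ΔH ≈ −957 kJ

Bonds broken (reactants):
  O=O: 3 × 513 = 1539
  S-H: 4 × 359 = 1436
  Σ(broken) = 2975 kJ
Bonds formed (products):
  O-H: 4 × 445 = 1780
  S=O: 4 × 538 = 2152
  Σ(formed) = 3932 kJ
ΔH = Σ(broken) − Σ(formed) = 2975 − 3932 = −957 kJ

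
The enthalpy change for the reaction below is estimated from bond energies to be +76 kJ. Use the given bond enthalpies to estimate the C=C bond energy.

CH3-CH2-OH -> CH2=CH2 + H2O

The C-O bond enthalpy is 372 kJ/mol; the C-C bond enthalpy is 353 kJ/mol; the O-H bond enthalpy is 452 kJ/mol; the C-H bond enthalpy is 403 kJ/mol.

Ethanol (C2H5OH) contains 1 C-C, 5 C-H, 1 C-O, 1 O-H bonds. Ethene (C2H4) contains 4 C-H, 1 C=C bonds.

D(C=C) ≈ 600 kJ/mol

Let D be the C=C bond energy.
Σ(broken) = 1×353 + 5×403 + 1×372 + 1×452 = 3192
Σ(formed) = 4×403 + 1×D + 2×452 = 2516 + D
ΔH = Σ(broken) − Σ(formed) = (3192) − (2516 + D) = +676 − D
Setting this equal to +76 kJ gives D = 600 kJ/mol.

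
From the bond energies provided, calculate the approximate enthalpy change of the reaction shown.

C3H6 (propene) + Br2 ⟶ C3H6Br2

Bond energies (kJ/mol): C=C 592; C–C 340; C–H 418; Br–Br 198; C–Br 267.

ΔH ≈ −84 kJ

Bonds broken (reactants):
  Br–Br: 1 × 198 = 198
  C–C: 1 × 340 = 340
  C–H: 6 × 418 = 2508
  C=C: 1 × 592 = 592
  Σ(broken) = 3638 kJ
Bonds formed (products):
  C–Br: 2 × 267 = 534
  C–C: 2 × 340 = 680
  C–H: 6 × 418 = 2508
  Σ(formed) = 3722 kJ
ΔH = Σ(broken) − Σ(formed) = 3638 − 3722 = −84 kJ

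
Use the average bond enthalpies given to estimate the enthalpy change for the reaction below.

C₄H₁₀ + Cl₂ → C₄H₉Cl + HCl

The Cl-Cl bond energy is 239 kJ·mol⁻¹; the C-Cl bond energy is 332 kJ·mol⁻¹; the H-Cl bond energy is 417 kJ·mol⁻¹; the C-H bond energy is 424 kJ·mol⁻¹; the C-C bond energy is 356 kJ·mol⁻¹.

ΔH ≈ −86 kJ

Bonds broken (reactants):
  C-C: 3 × 356 = 1068
  C-H: 10 × 424 = 4240
  Cl-Cl: 1 × 239 = 239
  Σ(broken) = 5547 kJ
Bonds formed (products):
  C-C: 3 × 356 = 1068
  C-Cl: 1 × 332 = 332
  C-H: 9 × 424 = 3816
  H-Cl: 1 × 417 = 417
  Σ(formed) = 5633 kJ
ΔH = Σ(broken) − Σ(formed) = 5547 − 5633 = −86 kJ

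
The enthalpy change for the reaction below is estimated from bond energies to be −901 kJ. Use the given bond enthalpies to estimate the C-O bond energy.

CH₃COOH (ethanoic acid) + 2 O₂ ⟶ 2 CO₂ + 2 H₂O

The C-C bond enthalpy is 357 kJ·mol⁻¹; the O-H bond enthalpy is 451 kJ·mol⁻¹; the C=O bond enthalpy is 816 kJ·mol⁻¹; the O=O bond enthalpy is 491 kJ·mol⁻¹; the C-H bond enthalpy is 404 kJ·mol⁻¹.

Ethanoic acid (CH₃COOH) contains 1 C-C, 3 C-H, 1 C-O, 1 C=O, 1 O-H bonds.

D(C-O) ≈ 349 kJ/mol

Let D be the C-O bond energy.
Σ(broken) = 1×357 + 3×404 + 1×D + 1×816 + 1×451 + 2×491 = 3818 + D
Σ(formed) = 4×816 + 4×451 = 5068
ΔH = Σ(broken) − Σ(formed) = (3818 + D) − (5068) = −1250 + D
Setting this equal to −901 kJ gives D = 349 kJ/mol.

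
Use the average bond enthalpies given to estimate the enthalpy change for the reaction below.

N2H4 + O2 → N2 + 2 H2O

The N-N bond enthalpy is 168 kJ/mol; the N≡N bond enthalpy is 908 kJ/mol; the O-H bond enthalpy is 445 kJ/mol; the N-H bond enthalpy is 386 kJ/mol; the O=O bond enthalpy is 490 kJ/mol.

ΔH ≈ −486 kJ

Bonds broken (reactants):
  N-H: 4 × 386 = 1544
  N-N: 1 × 168 = 168
  O=O: 1 × 490 = 490
  Σ(broken) = 2202 kJ
Bonds formed (products):
  N≡N: 1 × 908 = 908
  O-H: 4 × 445 = 1780
  Σ(formed) = 2688 kJ
ΔH = Σ(broken) − Σ(formed) = 2202 − 2688 = −486 kJ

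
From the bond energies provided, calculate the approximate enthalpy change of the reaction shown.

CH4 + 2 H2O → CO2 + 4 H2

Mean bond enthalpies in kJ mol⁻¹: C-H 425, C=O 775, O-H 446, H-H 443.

Bonds broken (reactants):
  C-H: 4 × 425 = 1700
  O-H: 4 × 446 = 1784
  Σ(broken) = 3484 kJ
Bonds formed (products):
  C=O: 2 × 775 = 1550
  H-H: 4 × 443 = 1772
  Σ(formed) = 3322 kJ
ΔH = Σ(broken) − Σ(formed) = 3484 − 3322 = +162 kJ

ΔH ≈ +162 kJ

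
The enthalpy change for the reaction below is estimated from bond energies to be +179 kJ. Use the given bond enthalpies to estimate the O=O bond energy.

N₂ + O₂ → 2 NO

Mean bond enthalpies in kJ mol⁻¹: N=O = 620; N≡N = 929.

D(O=O) ≈ 490 kJ/mol

Let D be the O=O bond energy.
Σ(broken) = 1×929 + 1×D = 929 + D
Σ(formed) = 2×620 = 1240
ΔH = Σ(broken) − Σ(formed) = (929 + D) − (1240) = −311 + D
Setting this equal to +179 kJ gives D = 490 kJ/mol.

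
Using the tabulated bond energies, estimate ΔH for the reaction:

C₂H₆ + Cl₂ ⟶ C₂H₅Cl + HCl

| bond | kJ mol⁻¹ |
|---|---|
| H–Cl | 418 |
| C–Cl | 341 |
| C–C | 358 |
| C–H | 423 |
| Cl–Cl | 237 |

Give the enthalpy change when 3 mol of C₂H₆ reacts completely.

Bonds broken (reactants):
  C–C: 1 × 358 = 358
  C–H: 6 × 423 = 2538
  Cl–Cl: 1 × 237 = 237
  Σ(broken) = 3133 kJ
Bonds formed (products):
  C–C: 1 × 358 = 358
  C–Cl: 1 × 341 = 341
  C–H: 5 × 423 = 2115
  H–Cl: 1 × 418 = 418
  Σ(formed) = 3232 kJ
ΔH = Σ(broken) − Σ(formed) = 3133 − 3232 = −99 kJ
For 3× the reaction as written: 3 × (−99) = −297 kJ

ΔH = −297 kJ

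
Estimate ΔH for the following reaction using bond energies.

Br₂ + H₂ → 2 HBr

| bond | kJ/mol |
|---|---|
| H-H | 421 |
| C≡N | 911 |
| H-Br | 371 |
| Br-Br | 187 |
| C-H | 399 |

Bonds broken (reactants):
  Br-Br: 1 × 187 = 187
  H-H: 1 × 421 = 421
  Σ(broken) = 608 kJ
Bonds formed (products):
  H-Br: 2 × 371 = 742
  Σ(formed) = 742 kJ
ΔH = Σ(broken) − Σ(formed) = 608 − 742 = −134 kJ

ΔH ≈ −134 kJ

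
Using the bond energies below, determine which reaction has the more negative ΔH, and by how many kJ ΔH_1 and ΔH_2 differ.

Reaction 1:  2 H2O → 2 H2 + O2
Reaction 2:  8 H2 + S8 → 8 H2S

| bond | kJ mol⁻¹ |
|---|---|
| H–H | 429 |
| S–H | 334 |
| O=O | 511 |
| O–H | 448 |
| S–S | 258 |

Reaction 2, by 271 kJ

Reaction 1:
  Bonds broken (reactants):
    O–H: 4 × 448 = 1792
    Σ(broken) = 1792 kJ
  Bonds formed (products):
    H–H: 2 × 429 = 858
    O=O: 1 × 511 = 511
    Σ(formed) = 1369 kJ
  ΔH_1 = 1792 − 1369 = +423 kJ
Reaction 2:
  Bonds broken (reactants):
    H–H: 8 × 429 = 3432
    S–S: 8 × 258 = 2064
    Σ(broken) = 5496 kJ
  Bonds formed (products):
    S–H: 16 × 334 = 5344
    Σ(formed) = 5344 kJ
  ΔH_2 = 5496 − 5344 = +152 kJ
ΔH_1 − ΔH_2 = +271 kJ, so reaction 2 has the more negative ΔH; |ΔH_1 − ΔH_2| = 271 kJ.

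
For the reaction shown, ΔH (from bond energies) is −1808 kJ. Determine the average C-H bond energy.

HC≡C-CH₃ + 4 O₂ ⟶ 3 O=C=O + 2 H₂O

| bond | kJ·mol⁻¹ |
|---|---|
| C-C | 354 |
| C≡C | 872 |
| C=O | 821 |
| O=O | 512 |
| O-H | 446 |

D(C-H) ≈ 407 kJ/mol

Let D be the C-H bond energy.
Σ(broken) = 1×872 + 1×354 + 4×D + 4×512 = 3274 + 4D
Σ(formed) = 6×821 + 4×446 = 6710
ΔH = Σ(broken) − Σ(formed) = (3274 + 4D) − (6710) = −3436 + 4D
Setting this equal to −1808 kJ gives 4D = 1628, so D = 407 kJ/mol.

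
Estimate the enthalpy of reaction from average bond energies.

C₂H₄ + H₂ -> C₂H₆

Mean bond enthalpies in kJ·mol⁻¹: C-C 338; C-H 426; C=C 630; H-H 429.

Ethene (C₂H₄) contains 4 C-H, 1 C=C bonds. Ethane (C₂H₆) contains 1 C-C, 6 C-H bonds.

ΔH ≈ −131 kJ

Bonds broken (reactants):
  C-H: 4 × 426 = 1704
  C=C: 1 × 630 = 630
  H-H: 1 × 429 = 429
  Σ(broken) = 2763 kJ
Bonds formed (products):
  C-C: 1 × 338 = 338
  C-H: 6 × 426 = 2556
  Σ(formed) = 2894 kJ
ΔH = Σ(broken) − Σ(formed) = 2763 − 2894 = −131 kJ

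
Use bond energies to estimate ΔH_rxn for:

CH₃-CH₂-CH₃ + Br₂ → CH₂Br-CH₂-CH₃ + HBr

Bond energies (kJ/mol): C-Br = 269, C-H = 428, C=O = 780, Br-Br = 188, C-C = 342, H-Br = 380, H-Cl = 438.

Bonds broken (reactants):
  Br-Br: 1 × 188 = 188
  C-C: 2 × 342 = 684
  C-H: 8 × 428 = 3424
  Σ(broken) = 4296 kJ
Bonds formed (products):
  C-Br: 1 × 269 = 269
  C-C: 2 × 342 = 684
  C-H: 7 × 428 = 2996
  H-Br: 1 × 380 = 380
  Σ(formed) = 4329 kJ
ΔH = Σ(broken) − Σ(formed) = 4296 − 4329 = −33 kJ

ΔH ≈ −33 kJ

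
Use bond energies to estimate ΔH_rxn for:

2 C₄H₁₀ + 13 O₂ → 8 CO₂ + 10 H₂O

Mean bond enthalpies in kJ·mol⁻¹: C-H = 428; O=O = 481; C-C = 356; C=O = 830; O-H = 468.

ΔH ≈ −5691 kJ

Bonds broken (reactants):
  C-C: 6 × 356 = 2136
  C-H: 20 × 428 = 8560
  O=O: 13 × 481 = 6253
  Σ(broken) = 16949 kJ
Bonds formed (products):
  C=O: 16 × 830 = 13280
  O-H: 20 × 468 = 9360
  Σ(formed) = 22640 kJ
ΔH = Σ(broken) − Σ(formed) = 16949 − 22640 = −5691 kJ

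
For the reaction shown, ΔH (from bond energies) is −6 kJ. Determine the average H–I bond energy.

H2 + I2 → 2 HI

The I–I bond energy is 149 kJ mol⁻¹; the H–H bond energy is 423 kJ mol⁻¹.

D(H–I) ≈ 289 kJ/mol

Let D be the H–I bond energy.
Σ(broken) = 1×423 + 1×149 = 572
Σ(formed) = 2×D = 2D
ΔH = Σ(broken) − Σ(formed) = (572) − (2D) = +572 − 2D
Setting this equal to −6 kJ gives 2D = 578, so D = 289 kJ/mol.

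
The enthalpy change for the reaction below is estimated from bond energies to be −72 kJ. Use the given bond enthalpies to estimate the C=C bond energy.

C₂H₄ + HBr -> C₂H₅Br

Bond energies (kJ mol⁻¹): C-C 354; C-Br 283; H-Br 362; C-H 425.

D(C=C) ≈ 628 kJ/mol

Let D be the C=C bond energy.
Σ(broken) = 4×425 + 1×D + 1×362 = 2062 + D
Σ(formed) = 1×283 + 1×354 + 5×425 = 2762
ΔH = Σ(broken) − Σ(formed) = (2062 + D) − (2762) = −700 + D
Setting this equal to −72 kJ gives D = 628 kJ/mol.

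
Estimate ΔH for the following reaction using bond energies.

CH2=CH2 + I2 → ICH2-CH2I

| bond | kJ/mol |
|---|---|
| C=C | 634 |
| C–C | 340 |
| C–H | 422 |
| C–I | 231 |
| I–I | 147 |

Bonds broken (reactants):
  C–H: 4 × 422 = 1688
  C=C: 1 × 634 = 634
  I–I: 1 × 147 = 147
  Σ(broken) = 2469 kJ
Bonds formed (products):
  C–C: 1 × 340 = 340
  C–H: 4 × 422 = 1688
  C–I: 2 × 231 = 462
  Σ(formed) = 2490 kJ
ΔH = Σ(broken) − Σ(formed) = 2469 − 2490 = −21 kJ

ΔH ≈ −21 kJ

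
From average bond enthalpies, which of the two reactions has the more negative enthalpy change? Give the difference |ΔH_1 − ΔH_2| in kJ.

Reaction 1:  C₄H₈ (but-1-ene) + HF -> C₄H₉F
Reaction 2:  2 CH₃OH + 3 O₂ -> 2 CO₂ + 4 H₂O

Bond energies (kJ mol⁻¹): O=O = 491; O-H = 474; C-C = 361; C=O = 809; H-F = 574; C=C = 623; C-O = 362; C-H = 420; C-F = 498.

Reaction 1:
  Bonds broken (reactants):
    C-C: 2 × 361 = 722
    C-H: 8 × 420 = 3360
    C=C: 1 × 623 = 623
    H-F: 1 × 574 = 574
    Σ(broken) = 5279 kJ
  Bonds formed (products):
    C-C: 3 × 361 = 1083
    C-F: 1 × 498 = 498
    C-H: 9 × 420 = 3780
    Σ(formed) = 5361 kJ
  ΔH_1 = 5279 − 5361 = −82 kJ
Reaction 2:
  Bonds broken (reactants):
    C-H: 6 × 420 = 2520
    C-O: 2 × 362 = 724
    O-H: 2 × 474 = 948
    O=O: 3 × 491 = 1473
    Σ(broken) = 5665 kJ
  Bonds formed (products):
    C=O: 4 × 809 = 3236
    O-H: 8 × 474 = 3792
    Σ(formed) = 7028 kJ
  ΔH_2 = 5665 − 7028 = −1363 kJ
ΔH_1 − ΔH_2 = +1281 kJ, so reaction 2 has the more negative ΔH; |ΔH_1 − ΔH_2| = 1281 kJ.

Reaction 2, by 1281 kJ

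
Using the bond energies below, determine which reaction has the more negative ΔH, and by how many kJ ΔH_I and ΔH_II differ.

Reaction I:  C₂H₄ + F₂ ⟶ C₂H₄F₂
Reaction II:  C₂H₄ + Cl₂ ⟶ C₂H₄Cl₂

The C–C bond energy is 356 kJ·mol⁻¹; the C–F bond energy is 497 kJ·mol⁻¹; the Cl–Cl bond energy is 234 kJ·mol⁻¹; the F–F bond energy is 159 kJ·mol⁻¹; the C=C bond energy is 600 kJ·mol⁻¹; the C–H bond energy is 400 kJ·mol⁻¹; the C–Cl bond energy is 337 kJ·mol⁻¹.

Reaction I, by 395 kJ

Reaction I:
  Bonds broken (reactants):
    C–H: 4 × 400 = 1600
    C=C: 1 × 600 = 600
    F–F: 1 × 159 = 159
    Σ(broken) = 2359 kJ
  Bonds formed (products):
    C–C: 1 × 356 = 356
    C–F: 2 × 497 = 994
    C–H: 4 × 400 = 1600
    Σ(formed) = 2950 kJ
  ΔH_I = 2359 − 2950 = −591 kJ
Reaction II:
  Bonds broken (reactants):
    C–H: 4 × 400 = 1600
    C=C: 1 × 600 = 600
    Cl–Cl: 1 × 234 = 234
    Σ(broken) = 2434 kJ
  Bonds formed (products):
    C–C: 1 × 356 = 356
    C–Cl: 2 × 337 = 674
    C–H: 4 × 400 = 1600
    Σ(formed) = 2630 kJ
  ΔH_II = 2434 − 2630 = −196 kJ
ΔH_I − ΔH_II = −395 kJ, so reaction I has the more negative ΔH; |ΔH_I − ΔH_II| = 395 kJ.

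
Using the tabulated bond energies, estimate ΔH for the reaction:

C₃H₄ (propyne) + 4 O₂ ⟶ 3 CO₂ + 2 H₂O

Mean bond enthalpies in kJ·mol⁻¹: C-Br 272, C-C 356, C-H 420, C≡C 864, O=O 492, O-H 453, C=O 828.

ΔH ≈ −1912 kJ

Bonds broken (reactants):
  C≡C: 1 × 864 = 864
  C-C: 1 × 356 = 356
  C-H: 4 × 420 = 1680
  O=O: 4 × 492 = 1968
  Σ(broken) = 4868 kJ
Bonds formed (products):
  C=O: 6 × 828 = 4968
  O-H: 4 × 453 = 1812
  Σ(formed) = 6780 kJ
ΔH = Σ(broken) − Σ(formed) = 4868 − 6780 = −1912 kJ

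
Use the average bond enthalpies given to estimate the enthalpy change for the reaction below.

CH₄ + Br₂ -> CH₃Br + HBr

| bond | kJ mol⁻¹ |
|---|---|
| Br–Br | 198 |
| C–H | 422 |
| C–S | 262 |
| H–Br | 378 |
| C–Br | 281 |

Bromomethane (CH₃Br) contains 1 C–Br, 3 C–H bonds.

ΔH ≈ −39 kJ

Bonds broken (reactants):
  Br–Br: 1 × 198 = 198
  C–H: 4 × 422 = 1688
  Σ(broken) = 1886 kJ
Bonds formed (products):
  C–Br: 1 × 281 = 281
  C–H: 3 × 422 = 1266
  H–Br: 1 × 378 = 378
  Σ(formed) = 1925 kJ
ΔH = Σ(broken) − Σ(formed) = 1886 − 1925 = −39 kJ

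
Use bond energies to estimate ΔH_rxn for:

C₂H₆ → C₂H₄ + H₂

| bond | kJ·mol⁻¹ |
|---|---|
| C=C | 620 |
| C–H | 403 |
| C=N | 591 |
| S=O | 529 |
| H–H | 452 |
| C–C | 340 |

Bonds broken (reactants):
  C–C: 1 × 340 = 340
  C–H: 6 × 403 = 2418
  Σ(broken) = 2758 kJ
Bonds formed (products):
  C–H: 4 × 403 = 1612
  C=C: 1 × 620 = 620
  H–H: 1 × 452 = 452
  Σ(formed) = 2684 kJ
ΔH = Σ(broken) − Σ(formed) = 2758 − 2684 = +74 kJ

ΔH ≈ +74 kJ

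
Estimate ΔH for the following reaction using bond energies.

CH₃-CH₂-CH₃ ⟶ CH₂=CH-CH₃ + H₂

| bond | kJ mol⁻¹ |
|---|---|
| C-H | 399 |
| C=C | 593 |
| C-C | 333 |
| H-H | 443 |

Bonds broken (reactants):
  C-C: 2 × 333 = 666
  C-H: 8 × 399 = 3192
  Σ(broken) = 3858 kJ
Bonds formed (products):
  C-C: 1 × 333 = 333
  C-H: 6 × 399 = 2394
  C=C: 1 × 593 = 593
  H-H: 1 × 443 = 443
  Σ(formed) = 3763 kJ
ΔH = Σ(broken) − Σ(formed) = 3858 − 3763 = +95 kJ

ΔH ≈ +95 kJ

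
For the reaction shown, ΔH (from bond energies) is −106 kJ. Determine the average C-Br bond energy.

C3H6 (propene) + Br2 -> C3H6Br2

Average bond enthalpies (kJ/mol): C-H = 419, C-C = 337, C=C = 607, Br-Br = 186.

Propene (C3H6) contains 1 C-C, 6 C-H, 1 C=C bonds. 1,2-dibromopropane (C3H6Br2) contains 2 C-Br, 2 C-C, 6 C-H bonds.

Let D be the C-Br bond energy.
Σ(broken) = 1×186 + 1×337 + 6×419 + 1×607 = 3644
Σ(formed) = 2×D + 2×337 + 6×419 = 3188 + 2D
ΔH = Σ(broken) − Σ(formed) = (3644) − (3188 + 2D) = +456 − 2D
Setting this equal to −106 kJ gives 2D = 562, so D = 281 kJ/mol.

D(C-Br) ≈ 281 kJ/mol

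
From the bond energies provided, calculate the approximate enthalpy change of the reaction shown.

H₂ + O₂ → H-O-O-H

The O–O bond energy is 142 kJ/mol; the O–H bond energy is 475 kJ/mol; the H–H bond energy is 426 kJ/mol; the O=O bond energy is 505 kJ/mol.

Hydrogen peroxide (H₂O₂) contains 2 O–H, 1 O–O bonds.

ΔH ≈ −161 kJ

Bonds broken (reactants):
  H–H: 1 × 426 = 426
  O=O: 1 × 505 = 505
  Σ(broken) = 931 kJ
Bonds formed (products):
  O–H: 2 × 475 = 950
  O–O: 1 × 142 = 142
  Σ(formed) = 1092 kJ
ΔH = Σ(broken) − Σ(formed) = 931 − 1092 = −161 kJ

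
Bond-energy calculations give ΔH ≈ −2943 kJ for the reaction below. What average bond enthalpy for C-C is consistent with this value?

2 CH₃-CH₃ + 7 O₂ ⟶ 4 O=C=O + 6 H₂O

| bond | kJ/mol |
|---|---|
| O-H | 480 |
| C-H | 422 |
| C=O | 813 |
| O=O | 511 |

D(C-C) ≈ 340 kJ/mol

Let D be the C-C bond energy.
Σ(broken) = 2×D + 12×422 + 7×511 = 8641 + 2D
Σ(formed) = 8×813 + 12×480 = 12264
ΔH = Σ(broken) − Σ(formed) = (8641 + 2D) − (12264) = −3623 + 2D
Setting this equal to −2943 kJ gives 2D = 680, so D = 340 kJ/mol.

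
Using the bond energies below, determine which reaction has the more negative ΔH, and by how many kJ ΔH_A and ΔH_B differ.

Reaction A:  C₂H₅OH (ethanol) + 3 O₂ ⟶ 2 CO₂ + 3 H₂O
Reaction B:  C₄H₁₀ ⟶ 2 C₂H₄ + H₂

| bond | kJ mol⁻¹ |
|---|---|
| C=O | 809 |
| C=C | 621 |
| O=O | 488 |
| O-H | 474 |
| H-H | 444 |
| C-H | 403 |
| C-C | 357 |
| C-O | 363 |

Reaction A:
  Bonds broken (reactants):
    C-C: 1 × 357 = 357
    C-H: 5 × 403 = 2015
    C-O: 1 × 363 = 363
    O-H: 1 × 474 = 474
    O=O: 3 × 488 = 1464
    Σ(broken) = 4673 kJ
  Bonds formed (products):
    C=O: 4 × 809 = 3236
    O-H: 6 × 474 = 2844
    Σ(formed) = 6080 kJ
  ΔH_A = 4673 − 6080 = −1407 kJ
Reaction B:
  Bonds broken (reactants):
    C-C: 3 × 357 = 1071
    C-H: 10 × 403 = 4030
    Σ(broken) = 5101 kJ
  Bonds formed (products):
    C-H: 8 × 403 = 3224
    C=C: 2 × 621 = 1242
    H-H: 1 × 444 = 444
    Σ(formed) = 4910 kJ
  ΔH_B = 5101 − 4910 = +191 kJ
ΔH_A − ΔH_B = −1598 kJ, so reaction A has the more negative ΔH; |ΔH_A − ΔH_B| = 1598 kJ.

Reaction A, by 1598 kJ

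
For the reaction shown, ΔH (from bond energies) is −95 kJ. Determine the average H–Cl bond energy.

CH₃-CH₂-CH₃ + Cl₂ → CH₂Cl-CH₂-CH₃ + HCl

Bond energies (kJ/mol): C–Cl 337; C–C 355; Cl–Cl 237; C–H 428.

D(H–Cl) ≈ 423 kJ/mol

Let D be the H–Cl bond energy.
Σ(broken) = 2×355 + 8×428 + 1×237 = 4371
Σ(formed) = 2×355 + 1×337 + 7×428 + 1×D = 4043 + D
ΔH = Σ(broken) − Σ(formed) = (4371) − (4043 + D) = +328 − D
Setting this equal to −95 kJ gives D = 423 kJ/mol.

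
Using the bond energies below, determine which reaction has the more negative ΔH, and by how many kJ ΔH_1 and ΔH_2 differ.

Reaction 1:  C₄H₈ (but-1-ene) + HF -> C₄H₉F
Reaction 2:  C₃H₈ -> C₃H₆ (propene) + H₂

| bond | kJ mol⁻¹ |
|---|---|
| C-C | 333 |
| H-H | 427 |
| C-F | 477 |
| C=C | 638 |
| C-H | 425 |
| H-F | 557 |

Reaction 1:
  Bonds broken (reactants):
    C-C: 2 × 333 = 666
    C-H: 8 × 425 = 3400
    C=C: 1 × 638 = 638
    H-F: 1 × 557 = 557
    Σ(broken) = 5261 kJ
  Bonds formed (products):
    C-C: 3 × 333 = 999
    C-F: 1 × 477 = 477
    C-H: 9 × 425 = 3825
    Σ(formed) = 5301 kJ
  ΔH_1 = 5261 − 5301 = −40 kJ
Reaction 2:
  Bonds broken (reactants):
    C-C: 2 × 333 = 666
    C-H: 8 × 425 = 3400
    Σ(broken) = 4066 kJ
  Bonds formed (products):
    C-C: 1 × 333 = 333
    C-H: 6 × 425 = 2550
    C=C: 1 × 638 = 638
    H-H: 1 × 427 = 427
    Σ(formed) = 3948 kJ
  ΔH_2 = 4066 − 3948 = +118 kJ
ΔH_1 − ΔH_2 = −158 kJ, so reaction 1 has the more negative ΔH; |ΔH_1 − ΔH_2| = 158 kJ.

Reaction 1, by 158 kJ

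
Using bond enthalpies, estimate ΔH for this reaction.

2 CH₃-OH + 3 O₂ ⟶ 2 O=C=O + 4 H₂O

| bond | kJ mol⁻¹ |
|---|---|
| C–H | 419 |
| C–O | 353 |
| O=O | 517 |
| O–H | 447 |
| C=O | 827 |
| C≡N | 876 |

ΔH ≈ −1219 kJ

Bonds broken (reactants):
  C–H: 6 × 419 = 2514
  C–O: 2 × 353 = 706
  O–H: 2 × 447 = 894
  O=O: 3 × 517 = 1551
  Σ(broken) = 5665 kJ
Bonds formed (products):
  C=O: 4 × 827 = 3308
  O–H: 8 × 447 = 3576
  Σ(formed) = 6884 kJ
ΔH = Σ(broken) − Σ(formed) = 5665 − 6884 = −1219 kJ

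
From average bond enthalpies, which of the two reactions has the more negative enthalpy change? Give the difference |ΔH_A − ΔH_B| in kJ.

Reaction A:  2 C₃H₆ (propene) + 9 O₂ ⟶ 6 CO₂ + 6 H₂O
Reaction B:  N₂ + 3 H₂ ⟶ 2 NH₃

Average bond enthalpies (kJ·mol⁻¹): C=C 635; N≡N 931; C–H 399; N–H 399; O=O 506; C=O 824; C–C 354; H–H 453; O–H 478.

Reaction A, by 4200 kJ

Reaction A:
  Bonds broken (reactants):
    C–C: 2 × 354 = 708
    C–H: 12 × 399 = 4788
    C=C: 2 × 635 = 1270
    O=O: 9 × 506 = 4554
    Σ(broken) = 11320 kJ
  Bonds formed (products):
    C=O: 12 × 824 = 9888
    O–H: 12 × 478 = 5736
    Σ(formed) = 15624 kJ
  ΔH_A = 11320 − 15624 = −4304 kJ
Reaction B:
  Bonds broken (reactants):
    H–H: 3 × 453 = 1359
    N≡N: 1 × 931 = 931
    Σ(broken) = 2290 kJ
  Bonds formed (products):
    N–H: 6 × 399 = 2394
    Σ(formed) = 2394 kJ
  ΔH_B = 2290 − 2394 = −104 kJ
ΔH_A − ΔH_B = −4200 kJ, so reaction A has the more negative ΔH; |ΔH_A − ΔH_B| = 4200 kJ.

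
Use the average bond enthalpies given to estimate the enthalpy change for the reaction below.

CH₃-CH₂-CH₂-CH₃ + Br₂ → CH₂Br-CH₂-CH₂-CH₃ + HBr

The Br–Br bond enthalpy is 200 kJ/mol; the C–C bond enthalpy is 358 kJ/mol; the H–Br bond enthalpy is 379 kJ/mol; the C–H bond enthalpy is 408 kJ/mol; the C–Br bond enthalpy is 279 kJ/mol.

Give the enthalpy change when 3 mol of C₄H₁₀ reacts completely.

Bonds broken (reactants):
  Br–Br: 1 × 200 = 200
  C–C: 3 × 358 = 1074
  C–H: 10 × 408 = 4080
  Σ(broken) = 5354 kJ
Bonds formed (products):
  C–Br: 1 × 279 = 279
  C–C: 3 × 358 = 1074
  C–H: 9 × 408 = 3672
  H–Br: 1 × 379 = 379
  Σ(formed) = 5404 kJ
ΔH = Σ(broken) − Σ(formed) = 5354 − 5404 = −50 kJ
For 3× the reaction as written: 3 × (−50) = −150 kJ

ΔH = −150 kJ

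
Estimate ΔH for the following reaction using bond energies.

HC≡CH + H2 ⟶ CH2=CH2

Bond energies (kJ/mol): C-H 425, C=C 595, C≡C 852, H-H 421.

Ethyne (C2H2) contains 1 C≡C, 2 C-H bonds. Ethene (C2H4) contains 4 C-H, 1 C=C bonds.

Bonds broken (reactants):
  C≡C: 1 × 852 = 852
  C-H: 2 × 425 = 850
  H-H: 1 × 421 = 421
  Σ(broken) = 2123 kJ
Bonds formed (products):
  C-H: 4 × 425 = 1700
  C=C: 1 × 595 = 595
  Σ(formed) = 2295 kJ
ΔH = Σ(broken) − Σ(formed) = 2123 − 2295 = −172 kJ

ΔH ≈ −172 kJ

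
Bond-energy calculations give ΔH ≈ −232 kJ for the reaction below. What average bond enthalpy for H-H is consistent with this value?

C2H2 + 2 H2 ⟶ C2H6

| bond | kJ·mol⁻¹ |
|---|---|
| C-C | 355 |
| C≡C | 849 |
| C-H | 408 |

D(H-H) ≈ 453 kJ/mol

Let D be the H-H bond energy.
Σ(broken) = 1×849 + 2×408 + 2×D = 1665 + 2D
Σ(formed) = 1×355 + 6×408 = 2803
ΔH = Σ(broken) − Σ(formed) = (1665 + 2D) − (2803) = −1138 + 2D
Setting this equal to −232 kJ gives 2D = 906, so D = 453 kJ/mol.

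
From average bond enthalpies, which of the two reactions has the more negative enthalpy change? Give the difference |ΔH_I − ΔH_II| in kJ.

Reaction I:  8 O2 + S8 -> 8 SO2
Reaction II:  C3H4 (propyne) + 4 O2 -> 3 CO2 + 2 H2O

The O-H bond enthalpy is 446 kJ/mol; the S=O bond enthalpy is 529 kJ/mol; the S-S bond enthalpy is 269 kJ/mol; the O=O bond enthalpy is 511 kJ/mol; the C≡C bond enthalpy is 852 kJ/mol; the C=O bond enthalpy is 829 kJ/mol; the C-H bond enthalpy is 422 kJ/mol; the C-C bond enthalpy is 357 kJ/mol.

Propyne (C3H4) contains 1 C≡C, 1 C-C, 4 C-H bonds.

Reaction I, by 407 kJ

Reaction I:
  Bonds broken (reactants):
    O=O: 8 × 511 = 4088
    S-S: 8 × 269 = 2152
    Σ(broken) = 6240 kJ
  Bonds formed (products):
    S=O: 16 × 529 = 8464
    Σ(formed) = 8464 kJ
  ΔH_I = 6240 − 8464 = −2224 kJ
Reaction II:
  Bonds broken (reactants):
    C≡C: 1 × 852 = 852
    C-C: 1 × 357 = 357
    C-H: 4 × 422 = 1688
    O=O: 4 × 511 = 2044
    Σ(broken) = 4941 kJ
  Bonds formed (products):
    C=O: 6 × 829 = 4974
    O-H: 4 × 446 = 1784
    Σ(formed) = 6758 kJ
  ΔH_II = 4941 − 6758 = −1817 kJ
ΔH_I − ΔH_II = −407 kJ, so reaction I has the more negative ΔH; |ΔH_I − ΔH_II| = 407 kJ.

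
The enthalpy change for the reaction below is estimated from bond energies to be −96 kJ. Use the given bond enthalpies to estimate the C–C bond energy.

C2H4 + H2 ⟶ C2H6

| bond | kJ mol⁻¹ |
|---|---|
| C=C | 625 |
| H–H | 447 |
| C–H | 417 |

D(C–C) ≈ 334 kJ/mol

Let D be the C–C bond energy.
Σ(broken) = 4×417 + 1×625 + 1×447 = 2740
Σ(formed) = 1×D + 6×417 = 2502 + D
ΔH = Σ(broken) − Σ(formed) = (2740) − (2502 + D) = +238 − D
Setting this equal to −96 kJ gives D = 334 kJ/mol.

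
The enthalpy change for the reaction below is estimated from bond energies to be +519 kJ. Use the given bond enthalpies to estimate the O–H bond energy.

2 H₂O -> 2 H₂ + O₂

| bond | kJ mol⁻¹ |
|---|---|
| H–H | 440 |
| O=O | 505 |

D(O–H) ≈ 476 kJ/mol

Let D be the O–H bond energy.
Σ(broken) = 4×D = 4D
Σ(formed) = 2×440 + 1×505 = 1385
ΔH = Σ(broken) − Σ(formed) = (4D) − (1385) = −1385 + 4D
Setting this equal to +519 kJ gives 4D = 1904, so D = 476 kJ/mol.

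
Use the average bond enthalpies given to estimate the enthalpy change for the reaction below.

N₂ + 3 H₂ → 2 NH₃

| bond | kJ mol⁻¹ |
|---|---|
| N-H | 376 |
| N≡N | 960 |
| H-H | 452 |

ΔH ≈ +60 kJ

Bonds broken (reactants):
  H-H: 3 × 452 = 1356
  N≡N: 1 × 960 = 960
  Σ(broken) = 2316 kJ
Bonds formed (products):
  N-H: 6 × 376 = 2256
  Σ(formed) = 2256 kJ
ΔH = Σ(broken) − Σ(formed) = 2316 − 2256 = +60 kJ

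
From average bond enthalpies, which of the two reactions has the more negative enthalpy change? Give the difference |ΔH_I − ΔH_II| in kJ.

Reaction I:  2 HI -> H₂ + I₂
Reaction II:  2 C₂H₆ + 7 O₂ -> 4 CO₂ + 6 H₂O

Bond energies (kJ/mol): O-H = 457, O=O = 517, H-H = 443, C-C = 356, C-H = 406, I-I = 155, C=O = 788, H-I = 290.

Reaction I:
  Bonds broken (reactants):
    H-I: 2 × 290 = 580
    Σ(broken) = 580 kJ
  Bonds formed (products):
    H-H: 1 × 443 = 443
    I-I: 1 × 155 = 155
    Σ(formed) = 598 kJ
  ΔH_I = 580 − 598 = −18 kJ
Reaction II:
  Bonds broken (reactants):
    C-C: 2 × 356 = 712
    C-H: 12 × 406 = 4872
    O=O: 7 × 517 = 3619
    Σ(broken) = 9203 kJ
  Bonds formed (products):
    C=O: 8 × 788 = 6304
    O-H: 12 × 457 = 5484
    Σ(formed) = 11788 kJ
  ΔH_II = 9203 − 11788 = −2585 kJ
ΔH_I − ΔH_II = +2567 kJ, so reaction II has the more negative ΔH; |ΔH_I − ΔH_II| = 2567 kJ.

Reaction II, by 2567 kJ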